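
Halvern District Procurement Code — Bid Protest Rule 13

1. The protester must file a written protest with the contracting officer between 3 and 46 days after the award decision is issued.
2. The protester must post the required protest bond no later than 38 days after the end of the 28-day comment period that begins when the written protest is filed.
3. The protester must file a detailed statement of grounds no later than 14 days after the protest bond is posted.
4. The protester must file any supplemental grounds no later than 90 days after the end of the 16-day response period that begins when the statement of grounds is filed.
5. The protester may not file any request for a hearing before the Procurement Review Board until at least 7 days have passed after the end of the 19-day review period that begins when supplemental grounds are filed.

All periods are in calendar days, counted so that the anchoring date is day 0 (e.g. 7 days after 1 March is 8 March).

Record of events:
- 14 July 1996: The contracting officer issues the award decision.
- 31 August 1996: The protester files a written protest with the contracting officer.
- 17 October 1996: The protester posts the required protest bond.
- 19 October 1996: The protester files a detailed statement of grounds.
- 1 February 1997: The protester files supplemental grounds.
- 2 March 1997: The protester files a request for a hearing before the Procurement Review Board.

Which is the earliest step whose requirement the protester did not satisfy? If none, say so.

Step 1 — 3 and 46 days from 14 July 1996 (when the award decision is issued) are 17 July 1996 and 29 August 1996 respectively; done 31 August 1996 — 2 days after the window closed.
That is the first point of non-compliance.

Step 1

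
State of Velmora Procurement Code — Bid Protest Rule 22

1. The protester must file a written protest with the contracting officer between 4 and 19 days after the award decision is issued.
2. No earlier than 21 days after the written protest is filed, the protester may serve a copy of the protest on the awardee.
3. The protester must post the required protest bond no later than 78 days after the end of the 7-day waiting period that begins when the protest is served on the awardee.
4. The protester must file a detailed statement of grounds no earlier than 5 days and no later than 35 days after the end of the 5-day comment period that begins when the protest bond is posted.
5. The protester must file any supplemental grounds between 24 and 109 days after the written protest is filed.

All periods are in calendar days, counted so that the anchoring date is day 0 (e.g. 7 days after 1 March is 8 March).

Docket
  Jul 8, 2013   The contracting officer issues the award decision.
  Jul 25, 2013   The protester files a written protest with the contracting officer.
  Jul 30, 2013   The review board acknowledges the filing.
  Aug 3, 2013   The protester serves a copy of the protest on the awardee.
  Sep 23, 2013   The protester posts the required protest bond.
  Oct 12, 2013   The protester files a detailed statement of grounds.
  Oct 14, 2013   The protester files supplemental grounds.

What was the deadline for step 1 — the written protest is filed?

Step 1 runs from Jul 8, 2013, when the award decision is issued. The window is 4–19 days after Jul 8, 2013; it closes on Jul 27, 2013.

Jul 27, 2013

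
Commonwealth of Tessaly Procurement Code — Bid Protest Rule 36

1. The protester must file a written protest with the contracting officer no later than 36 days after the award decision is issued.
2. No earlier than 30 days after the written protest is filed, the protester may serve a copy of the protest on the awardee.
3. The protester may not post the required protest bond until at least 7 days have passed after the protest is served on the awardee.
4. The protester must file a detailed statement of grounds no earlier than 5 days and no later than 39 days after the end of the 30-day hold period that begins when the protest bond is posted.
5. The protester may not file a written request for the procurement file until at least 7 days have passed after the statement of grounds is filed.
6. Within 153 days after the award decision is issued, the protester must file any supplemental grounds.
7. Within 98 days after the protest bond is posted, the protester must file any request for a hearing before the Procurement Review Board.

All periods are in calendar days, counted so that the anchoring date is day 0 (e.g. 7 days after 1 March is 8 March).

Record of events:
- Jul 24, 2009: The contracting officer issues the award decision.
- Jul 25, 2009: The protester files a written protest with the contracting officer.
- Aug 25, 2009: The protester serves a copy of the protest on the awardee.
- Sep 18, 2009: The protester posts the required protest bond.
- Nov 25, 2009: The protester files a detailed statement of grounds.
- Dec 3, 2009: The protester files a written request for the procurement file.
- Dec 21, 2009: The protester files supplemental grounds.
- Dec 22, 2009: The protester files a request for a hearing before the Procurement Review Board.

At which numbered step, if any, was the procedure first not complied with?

Step 1: 36 days after Jul 24, 2009 (when the award decision is issued) is Aug 29, 2009; Jul 25, 2009 is within that limit.
Step 2: the earliest permitted date is 30 days after Jul 25, 2009 (when the written protest is filed), i.e. Aug 24, 2009; Aug 25, 2009 is on or after that date.
Step 3: the earliest permitted date is 7 days after Aug 25, 2009 (when the protest is served on the awardee), i.e. Sep 1, 2009; done Sep 18, 2009 — permitted.
Step 4: the window is 5–39 days after Oct 18, 2009 (end of the 30-day hold period, which began when the protest bond is posted on Sep 18, 2009), so Oct 23, 2009 through Nov 26, 2009; done Nov 25, 2009 — within the window.
Step 5: the earliest permitted date is 7 days after Nov 25, 2009 (when the statement of grounds is filed), i.e. Dec 2, 2009; done Dec 3, 2009 — permitted.
Step 6: 153 days after Jul 24, 2009 (when the award decision is issued) is Dec 24, 2009; Dec 21, 2009 is within that limit.
Step 7: 98 days after Sep 18, 2009 (when the protest bond is posted) is Dec 25, 2009; done Dec 22, 2009 — timely.

None — every step was satisfied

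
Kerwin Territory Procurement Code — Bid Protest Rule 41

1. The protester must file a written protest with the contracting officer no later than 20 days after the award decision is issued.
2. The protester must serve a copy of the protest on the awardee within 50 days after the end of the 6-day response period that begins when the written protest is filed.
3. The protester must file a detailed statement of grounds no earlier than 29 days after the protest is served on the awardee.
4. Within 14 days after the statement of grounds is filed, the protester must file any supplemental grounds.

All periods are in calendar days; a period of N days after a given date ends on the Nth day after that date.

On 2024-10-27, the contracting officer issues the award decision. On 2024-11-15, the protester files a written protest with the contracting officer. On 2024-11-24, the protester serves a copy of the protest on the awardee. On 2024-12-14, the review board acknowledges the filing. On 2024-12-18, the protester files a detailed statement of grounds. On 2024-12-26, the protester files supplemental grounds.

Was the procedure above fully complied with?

Step 1: 20 days after 2024-10-27 (when the award decision is issued) is 2024-11-16; completed 2024-11-15, before the deadline.
Step 2: 50 days after 2024-11-21 (end of the 6-day response period, which began when the written protest is filed on 2024-11-15) is 2025-01-10; 2024-11-24 is within that limit.
Step 3: the earliest permitted date is 29 days after 2024-11-24 (when the protest is served on the awardee), i.e. 2024-12-23; 2024-12-18 is 5 days before the earliest permitted date.

No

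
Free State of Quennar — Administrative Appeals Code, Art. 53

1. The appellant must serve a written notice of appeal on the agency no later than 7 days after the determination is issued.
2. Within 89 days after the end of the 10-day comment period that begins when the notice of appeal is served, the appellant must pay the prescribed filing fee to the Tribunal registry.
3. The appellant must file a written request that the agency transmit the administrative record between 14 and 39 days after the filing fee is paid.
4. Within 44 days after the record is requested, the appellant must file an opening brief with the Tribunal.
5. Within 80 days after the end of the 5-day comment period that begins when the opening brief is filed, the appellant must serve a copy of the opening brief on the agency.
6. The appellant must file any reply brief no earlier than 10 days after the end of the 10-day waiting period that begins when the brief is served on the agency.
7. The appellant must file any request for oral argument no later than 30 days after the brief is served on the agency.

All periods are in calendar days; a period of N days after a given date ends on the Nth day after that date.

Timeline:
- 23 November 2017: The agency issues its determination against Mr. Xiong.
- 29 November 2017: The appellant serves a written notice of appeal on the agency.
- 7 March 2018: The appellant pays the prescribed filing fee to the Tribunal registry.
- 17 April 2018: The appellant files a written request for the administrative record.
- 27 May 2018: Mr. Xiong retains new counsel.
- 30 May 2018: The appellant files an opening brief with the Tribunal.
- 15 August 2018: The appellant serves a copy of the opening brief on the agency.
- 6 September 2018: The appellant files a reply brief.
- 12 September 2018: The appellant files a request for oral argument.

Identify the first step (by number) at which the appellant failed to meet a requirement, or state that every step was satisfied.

Step 1 — counting 7 days from 23 November 2017 (when the determination is issued) gives a deadline of 30 November 2017; done 29 November 2017 — timely.
Step 2 — counting 89 days from 9 December 2017 (end of the 10-day comment period, which began when the notice of appeal is served on 29 November 2017) gives a deadline of 8 March 2018; done 7 March 2018 — timely.
Step 3 — 14 and 39 days from 7 March 2018 (when the filing fee is paid) are 21 March 2018 and 15 April 2018 respectively; 17 April 2018 is 2 days past the end of the window.

Step 3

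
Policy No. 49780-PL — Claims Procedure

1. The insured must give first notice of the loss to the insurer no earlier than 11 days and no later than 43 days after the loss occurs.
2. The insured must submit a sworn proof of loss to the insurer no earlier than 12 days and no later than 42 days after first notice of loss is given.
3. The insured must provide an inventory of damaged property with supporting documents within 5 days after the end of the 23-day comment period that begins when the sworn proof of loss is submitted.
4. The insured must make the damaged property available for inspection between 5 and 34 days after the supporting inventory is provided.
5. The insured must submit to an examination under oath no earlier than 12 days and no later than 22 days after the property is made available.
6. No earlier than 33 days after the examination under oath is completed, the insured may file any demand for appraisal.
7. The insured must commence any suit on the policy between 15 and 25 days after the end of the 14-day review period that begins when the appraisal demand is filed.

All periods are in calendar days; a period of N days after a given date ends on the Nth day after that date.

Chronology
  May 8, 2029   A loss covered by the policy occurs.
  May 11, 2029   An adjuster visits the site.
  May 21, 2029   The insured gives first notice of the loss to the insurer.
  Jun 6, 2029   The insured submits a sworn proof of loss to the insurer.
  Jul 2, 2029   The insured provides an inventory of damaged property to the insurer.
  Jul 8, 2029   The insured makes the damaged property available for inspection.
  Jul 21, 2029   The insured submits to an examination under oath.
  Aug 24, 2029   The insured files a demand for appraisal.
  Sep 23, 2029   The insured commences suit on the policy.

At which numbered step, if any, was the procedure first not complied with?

(1) the permitted window runs from May 8, 2029 + 11 = May 19, 2029 to May 8, 2029 + 43 = Jun 20, 2029; done May 21, 2029 — within the window.
(2) the permitted window runs from May 21, 2029 + 12 = Jun 2, 2029 to May 21, 2029 + 42 = Jul 2, 2029; Jun 6, 2029 falls inside that range.
(3) due by Jun 29, 2029 + 5 days = Jul 4, 2029; Jul 2, 2029 is within that limit.
(4) the permitted window runs from Jul 2, 2029 + 5 = Jul 7, 2029 to Jul 2, 2029 + 34 = Aug 5, 2029; done Jul 8, 2029, which is between those dates.
(5) the permitted window runs from Jul 8, 2029 + 12 = Jul 20, 2029 to Jul 8, 2029 + 22 = Jul 30, 2029; Jul 21, 2029 falls inside that range.
(6) permitted from Jul 21, 2029 + 33 days = Aug 23, 2029 onward; Aug 24, 2029 is on or after that date.
(7) the permitted window runs from Sep 7, 2029 + 15 = Sep 22, 2029 to Sep 7, 2029 + 25 = Oct 2, 2029; done Sep 23, 2029, which is between those dates.

None — every step was satisfied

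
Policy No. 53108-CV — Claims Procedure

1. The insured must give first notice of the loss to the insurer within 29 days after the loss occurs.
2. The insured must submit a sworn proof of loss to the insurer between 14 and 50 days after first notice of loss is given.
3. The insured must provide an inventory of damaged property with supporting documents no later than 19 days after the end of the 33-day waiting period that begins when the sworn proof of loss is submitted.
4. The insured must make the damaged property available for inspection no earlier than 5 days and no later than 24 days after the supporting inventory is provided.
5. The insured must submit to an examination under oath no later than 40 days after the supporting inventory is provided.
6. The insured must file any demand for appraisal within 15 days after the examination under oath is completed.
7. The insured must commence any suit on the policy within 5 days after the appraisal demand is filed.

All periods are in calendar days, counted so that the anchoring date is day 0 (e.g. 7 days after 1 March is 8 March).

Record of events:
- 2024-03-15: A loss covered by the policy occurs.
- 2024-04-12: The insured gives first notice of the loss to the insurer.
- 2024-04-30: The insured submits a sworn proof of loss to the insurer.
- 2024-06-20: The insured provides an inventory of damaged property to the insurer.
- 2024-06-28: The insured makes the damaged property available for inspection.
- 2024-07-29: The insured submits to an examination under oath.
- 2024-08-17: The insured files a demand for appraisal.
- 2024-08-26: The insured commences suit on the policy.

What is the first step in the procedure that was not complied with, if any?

Step 1: 29 days after 2024-03-15 (when the loss occurs) is 2024-04-13; completed 2024-04-12, before the deadline.
Step 2: the window is 14–50 days after 2024-04-12 (when first notice of loss is given), so 2024-04-26 through 2024-06-01; done 2024-04-30, which is between those dates.
Step 3: 19 days after 2024-06-02 (end of the 33-day waiting period, which began when the sworn proof of loss is submitted on 2024-04-30) is 2024-06-21; done 2024-06-20 — timely.
Step 4: the window is 5–24 days after 2024-06-20 (when the supporting inventory is provided), so 2024-06-25 through 2024-07-14; 2024-06-28 falls inside that range.
Step 5: 40 days after 2024-06-20 (when the supporting inventory is provided) is 2024-07-30; 2024-07-29 is within that limit.
Step 6: 15 days after 2024-07-29 (when the examination under oath is completed) is 2024-08-13; done 2024-08-17 — 4 days late.

Step 6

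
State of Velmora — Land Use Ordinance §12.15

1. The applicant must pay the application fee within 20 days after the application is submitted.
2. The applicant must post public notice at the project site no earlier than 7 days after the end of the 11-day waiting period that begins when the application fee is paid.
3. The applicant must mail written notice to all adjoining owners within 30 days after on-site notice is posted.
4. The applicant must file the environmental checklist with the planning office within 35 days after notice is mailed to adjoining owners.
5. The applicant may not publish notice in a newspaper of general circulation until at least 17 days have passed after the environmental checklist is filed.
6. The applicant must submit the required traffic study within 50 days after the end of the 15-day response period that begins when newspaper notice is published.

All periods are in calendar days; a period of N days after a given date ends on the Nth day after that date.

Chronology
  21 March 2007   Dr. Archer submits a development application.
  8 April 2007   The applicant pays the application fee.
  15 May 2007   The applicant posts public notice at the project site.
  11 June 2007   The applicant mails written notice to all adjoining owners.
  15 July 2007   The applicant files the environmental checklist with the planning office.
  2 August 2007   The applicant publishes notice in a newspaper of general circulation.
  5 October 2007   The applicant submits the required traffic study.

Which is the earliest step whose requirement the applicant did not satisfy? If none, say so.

(1) due by 21 March 2007 + 20 days = 10 April 2007; completed 8 April 2007, before the deadline.
(2) permitted from 19 April 2007 + 7 days = 26 April 2007 onward; done 15 May 2007, after the minimum wait.
(3) due by 15 May 2007 + 30 days = 14 June 2007; completed 11 June 2007, before the deadline.
(4) due by 11 June 2007 + 35 days = 16 July 2007; completed 15 July 2007, before the deadline.
(5) permitted from 15 July 2007 + 17 days = 1 August 2007 onward; done 2 August 2007, after the minimum wait.
(6) due by 17 August 2007 + 50 days = 6 October 2007; done 5 October 2007 — timely.

None — every step was satisfied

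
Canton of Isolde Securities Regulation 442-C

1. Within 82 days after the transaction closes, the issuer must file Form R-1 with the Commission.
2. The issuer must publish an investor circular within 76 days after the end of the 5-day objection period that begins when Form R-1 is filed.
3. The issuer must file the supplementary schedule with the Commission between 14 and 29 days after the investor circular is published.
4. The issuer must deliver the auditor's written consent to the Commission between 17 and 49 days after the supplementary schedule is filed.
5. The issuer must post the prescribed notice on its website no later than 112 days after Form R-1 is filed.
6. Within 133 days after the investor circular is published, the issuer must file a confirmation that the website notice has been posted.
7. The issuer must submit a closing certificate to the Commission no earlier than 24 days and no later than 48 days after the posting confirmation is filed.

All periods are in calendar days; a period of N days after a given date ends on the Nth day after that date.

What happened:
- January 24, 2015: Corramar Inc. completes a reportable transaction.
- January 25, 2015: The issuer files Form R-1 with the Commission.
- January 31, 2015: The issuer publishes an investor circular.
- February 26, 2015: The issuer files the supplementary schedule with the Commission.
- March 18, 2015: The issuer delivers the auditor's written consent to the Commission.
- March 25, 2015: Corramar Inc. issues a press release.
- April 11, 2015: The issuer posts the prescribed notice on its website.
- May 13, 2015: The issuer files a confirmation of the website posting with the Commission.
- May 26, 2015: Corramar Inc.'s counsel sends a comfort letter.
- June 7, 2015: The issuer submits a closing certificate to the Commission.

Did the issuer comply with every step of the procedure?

Step 1 — counting 82 days from January 24, 2015 (when the transaction closes) gives a deadline of April 16, 2015; done January 25, 2015 — timely.
Step 2 — counting 76 days from January 30, 2015 (end of the 5-day objection period, which began when Form R-1 is filed on January 25, 2015) gives a deadline of April 16, 2015; January 31, 2015 is within that limit.
Step 3 — 14 and 29 days from January 31, 2015 (when the investor circular is published) are February 14, 2015 and March 1, 2015 respectively; done February 26, 2015 — within the window.
Step 4 — 17 and 49 days from February 26, 2015 (when the supplementary schedule is filed) are March 15, 2015 and April 16, 2015 respectively; done March 18, 2015, which is between those dates.
Step 5 — counting 112 days from January 25, 2015 (when Form R-1 is filed) gives a deadline of May 17, 2015; April 11, 2015 is within that limit.
Step 6 — counting 133 days from January 31, 2015 (when the investor circular is published) gives a deadline of June 13, 2015; completed May 13, 2015, before the deadline.
Step 7 — 24 and 48 days from May 13, 2015 (when the posting confirmation is filed) are June 6, 2015 and June 30, 2015 respectively; June 7, 2015 falls inside that range.

Yes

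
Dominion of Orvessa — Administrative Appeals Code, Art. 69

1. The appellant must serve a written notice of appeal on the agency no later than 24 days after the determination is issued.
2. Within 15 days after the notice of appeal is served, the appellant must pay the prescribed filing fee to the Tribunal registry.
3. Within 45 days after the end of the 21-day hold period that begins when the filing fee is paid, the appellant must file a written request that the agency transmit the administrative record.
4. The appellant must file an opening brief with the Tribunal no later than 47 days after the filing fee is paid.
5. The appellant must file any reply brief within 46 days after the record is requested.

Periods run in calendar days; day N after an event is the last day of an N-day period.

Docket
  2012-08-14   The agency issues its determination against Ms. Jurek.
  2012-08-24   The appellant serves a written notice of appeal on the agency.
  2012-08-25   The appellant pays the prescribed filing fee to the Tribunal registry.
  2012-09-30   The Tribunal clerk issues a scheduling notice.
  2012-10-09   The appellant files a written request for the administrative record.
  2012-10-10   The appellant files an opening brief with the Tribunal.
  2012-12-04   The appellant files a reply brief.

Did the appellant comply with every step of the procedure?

No

Step 1: 24 days after 2012-08-14 (when the determination is issued) is 2012-09-07; 2012-08-24 is within that limit.
Step 2: 15 days after 2012-08-24 (when the notice of appeal is served) is 2012-09-08; 2012-08-25 is within that limit.
Step 3: 45 days after 2012-09-15 (end of the 21-day hold period, which began when the filing fee is paid on 2012-08-25) is 2012-10-30; done 2012-10-09 — timely.
Step 4: 47 days after 2012-08-25 (when the filing fee is paid) is 2012-10-11; 2012-10-10 is within that limit.
Step 5: 46 days after 2012-10-09 (when the record is requested) is 2012-11-24; 2012-12-04 misses that deadline by 10 days.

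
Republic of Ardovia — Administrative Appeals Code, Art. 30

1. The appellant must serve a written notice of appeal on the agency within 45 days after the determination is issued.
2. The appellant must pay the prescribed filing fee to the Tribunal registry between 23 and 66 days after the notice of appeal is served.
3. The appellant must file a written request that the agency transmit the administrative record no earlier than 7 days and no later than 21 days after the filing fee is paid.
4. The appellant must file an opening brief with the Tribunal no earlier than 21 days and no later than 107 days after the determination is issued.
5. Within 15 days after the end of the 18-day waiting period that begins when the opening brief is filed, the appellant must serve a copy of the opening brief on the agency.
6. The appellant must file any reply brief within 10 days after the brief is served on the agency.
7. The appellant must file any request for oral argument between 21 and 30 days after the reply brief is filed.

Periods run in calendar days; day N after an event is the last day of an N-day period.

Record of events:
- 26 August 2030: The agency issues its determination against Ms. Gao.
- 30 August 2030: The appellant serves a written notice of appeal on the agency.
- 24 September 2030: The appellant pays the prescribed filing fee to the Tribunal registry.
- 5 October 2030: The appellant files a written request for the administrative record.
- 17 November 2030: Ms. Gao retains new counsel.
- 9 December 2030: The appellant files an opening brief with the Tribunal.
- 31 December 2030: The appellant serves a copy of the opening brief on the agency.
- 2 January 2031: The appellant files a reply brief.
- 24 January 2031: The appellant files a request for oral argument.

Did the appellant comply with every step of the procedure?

Yes

Step 1 — counting 45 days from 26 August 2030 (when the determination is issued) gives a deadline of 10 October 2030; 30 August 2030 is within that limit.
Step 2 — 23 and 66 days from 30 August 2030 (when the notice of appeal is served) are 22 September 2030 and 4 November 2030 respectively; 24 September 2030 falls inside that range.
Step 3 — 7 and 21 days from 24 September 2030 (when the filing fee is paid) are 1 October 2030 and 15 October 2030 respectively; 5 October 2030 falls inside that range.
Step 4 — 21 and 107 days from 26 August 2030 (when the determination is issued) are 16 September 2030 and 11 December 2030 respectively; done 9 December 2030 — within the window.
Step 5 — counting 15 days from 27 December 2030 (end of the 18-day waiting period, which began when the opening brief is filed on 9 December 2030) gives a deadline of 11 January 2031; 31 December 2030 is within that limit.
Step 6 — counting 10 days from 31 December 2030 (when the brief is served on the agency) gives a deadline of 10 January 2031; 2 January 2031 is within that limit.
Step 7 — 21 and 30 days from 2 January 2031 (when the reply brief is filed) are 23 January 2031 and 1 February 2031 respectively; done 24 January 2031 — within the window.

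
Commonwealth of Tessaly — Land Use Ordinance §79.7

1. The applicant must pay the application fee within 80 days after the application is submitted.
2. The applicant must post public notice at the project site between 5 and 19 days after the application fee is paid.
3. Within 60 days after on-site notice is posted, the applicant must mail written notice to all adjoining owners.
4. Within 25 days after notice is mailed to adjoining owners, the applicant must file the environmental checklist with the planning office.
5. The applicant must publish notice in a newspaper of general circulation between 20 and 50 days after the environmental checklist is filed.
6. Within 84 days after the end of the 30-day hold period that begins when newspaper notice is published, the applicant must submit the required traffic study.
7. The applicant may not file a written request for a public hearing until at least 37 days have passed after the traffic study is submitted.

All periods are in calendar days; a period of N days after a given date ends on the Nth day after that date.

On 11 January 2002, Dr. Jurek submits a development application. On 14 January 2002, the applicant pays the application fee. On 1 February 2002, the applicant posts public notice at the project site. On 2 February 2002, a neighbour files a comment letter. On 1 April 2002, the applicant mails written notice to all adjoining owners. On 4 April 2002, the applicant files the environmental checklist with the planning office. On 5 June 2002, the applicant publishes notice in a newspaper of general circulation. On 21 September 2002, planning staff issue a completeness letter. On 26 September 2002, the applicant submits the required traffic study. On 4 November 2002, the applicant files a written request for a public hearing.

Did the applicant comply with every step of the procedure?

No

Step 1 — counting 80 days from 11 January 2002 (when the application is submitted) gives a deadline of 1 April 2002; done 14 January 2002 — timely.
Step 2 — 5 and 19 days from 14 January 2002 (when the application fee is paid) are 19 January 2002 and 2 February 2002 respectively; 1 February 2002 falls inside that range.
Step 3 — counting 60 days from 1 February 2002 (when on-site notice is posted) gives a deadline of 2 April 2002; completed 1 April 2002, before the deadline.
Step 4 — counting 25 days from 1 April 2002 (when notice is mailed to adjoining owners) gives a deadline of 26 April 2002; 4 April 2002 is within that limit.
Step 5 — 20 and 50 days from 4 April 2002 (when the environmental checklist is filed) are 24 April 2002 and 24 May 2002 respectively; 5 June 2002 is 12 days past the end of the window.
That is the first point of non-compliance.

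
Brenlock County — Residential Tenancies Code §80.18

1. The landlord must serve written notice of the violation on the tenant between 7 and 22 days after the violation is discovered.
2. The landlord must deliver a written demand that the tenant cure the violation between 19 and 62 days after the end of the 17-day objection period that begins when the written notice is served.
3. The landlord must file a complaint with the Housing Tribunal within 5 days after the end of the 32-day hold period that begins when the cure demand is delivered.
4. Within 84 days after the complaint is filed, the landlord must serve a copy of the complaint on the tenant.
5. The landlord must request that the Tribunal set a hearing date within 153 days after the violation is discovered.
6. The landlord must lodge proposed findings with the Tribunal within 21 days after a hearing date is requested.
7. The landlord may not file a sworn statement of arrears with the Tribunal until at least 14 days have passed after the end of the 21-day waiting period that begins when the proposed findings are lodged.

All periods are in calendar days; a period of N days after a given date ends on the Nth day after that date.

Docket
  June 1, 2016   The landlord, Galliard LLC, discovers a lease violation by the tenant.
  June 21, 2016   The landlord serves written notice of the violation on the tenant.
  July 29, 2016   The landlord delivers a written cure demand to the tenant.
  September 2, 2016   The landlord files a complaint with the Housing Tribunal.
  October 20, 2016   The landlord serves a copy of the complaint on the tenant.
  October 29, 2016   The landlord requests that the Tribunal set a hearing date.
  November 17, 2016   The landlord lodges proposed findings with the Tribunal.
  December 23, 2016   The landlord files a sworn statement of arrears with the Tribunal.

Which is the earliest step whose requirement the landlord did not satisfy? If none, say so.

Step 1 — 7 and 22 days from June 1, 2016 (when the violation is discovered) are June 8, 2016 and June 23, 2016 respectively; June 21, 2016 falls inside that range.
Step 2 — 19 and 62 days from July 8, 2016 (end of the 17-day objection period, which began when the written notice is served on June 21, 2016) are July 27, 2016 and September 8, 2016 respectively; done July 29, 2016 — within the window.
Step 3 — counting 5 days from August 30, 2016 (end of the 32-day hold period, which began when the cure demand is delivered on July 29, 2016) gives a deadline of September 4, 2016; done September 2, 2016 — timely.
Step 4 — counting 84 days from September 2, 2016 (when the complaint is filed) gives a deadline of November 25, 2016; completed October 20, 2016, before the deadline.
Step 5 — counting 153 days from June 1, 2016 (when the violation is discovered) gives a deadline of November 1, 2016; October 29, 2016 is within that limit.
Step 6 — counting 21 days from October 29, 2016 (when a hearing date is requested) gives a deadline of November 19, 2016; completed November 17, 2016, before the deadline.
Step 7 — must wait 14 days from December 8, 2016 (end of the 21-day waiting period, which began when the proposed findings are lodged on November 17, 2016), so not before December 22, 2016; December 23, 2016 is on or after that date.

None — every step was satisfied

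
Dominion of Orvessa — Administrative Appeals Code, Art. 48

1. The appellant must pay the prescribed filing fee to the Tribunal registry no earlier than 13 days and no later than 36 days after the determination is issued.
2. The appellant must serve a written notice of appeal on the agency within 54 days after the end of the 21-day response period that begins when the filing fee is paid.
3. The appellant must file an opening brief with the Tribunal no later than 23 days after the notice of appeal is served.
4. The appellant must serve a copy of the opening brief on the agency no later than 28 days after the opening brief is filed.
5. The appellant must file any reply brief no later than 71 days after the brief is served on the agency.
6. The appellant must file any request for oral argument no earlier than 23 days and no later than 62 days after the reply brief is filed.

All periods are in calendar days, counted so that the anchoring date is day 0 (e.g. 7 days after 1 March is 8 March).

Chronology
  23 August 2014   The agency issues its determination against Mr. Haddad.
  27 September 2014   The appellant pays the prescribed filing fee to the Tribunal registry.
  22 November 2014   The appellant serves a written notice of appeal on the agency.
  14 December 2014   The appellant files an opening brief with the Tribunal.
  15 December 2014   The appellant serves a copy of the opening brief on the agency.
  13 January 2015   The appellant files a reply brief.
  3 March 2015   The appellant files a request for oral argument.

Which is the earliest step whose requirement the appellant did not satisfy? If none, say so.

None — every step was satisfied

(1) the permitted window runs from 23 August 2014 + 13 = 5 September 2014 to 23 August 2014 + 36 = 28 September 2014; done 27 September 2014 — within the window.
(2) due by 18 October 2014 + 54 days = 11 December 2014; done 22 November 2014 — timely.
(3) due by 22 November 2014 + 23 days = 15 December 2014; 14 December 2014 is within that limit.
(4) due by 14 December 2014 + 28 days = 11 January 2015; 15 December 2014 is within that limit.
(5) due by 15 December 2014 + 71 days = 24 February 2015; completed 13 January 2015, before the deadline.
(6) the permitted window runs from 13 January 2015 + 23 = 5 February 2015 to 13 January 2015 + 62 = 16 March 2015; 3 March 2015 falls inside that range.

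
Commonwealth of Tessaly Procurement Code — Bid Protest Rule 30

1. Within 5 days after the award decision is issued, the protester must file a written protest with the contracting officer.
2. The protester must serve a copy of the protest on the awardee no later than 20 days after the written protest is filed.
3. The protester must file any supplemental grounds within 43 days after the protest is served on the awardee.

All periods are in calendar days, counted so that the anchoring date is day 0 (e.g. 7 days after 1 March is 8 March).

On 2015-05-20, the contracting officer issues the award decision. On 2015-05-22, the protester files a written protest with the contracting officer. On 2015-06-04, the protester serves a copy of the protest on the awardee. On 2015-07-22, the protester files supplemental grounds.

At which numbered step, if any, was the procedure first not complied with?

Step 3

Step 1 — counting 5 days from 2015-05-20 (when the award decision is issued) gives a deadline of 2015-05-25; done 2015-05-22 — timely.
Step 2 — counting 20 days from 2015-05-22 (when the written protest is filed) gives a deadline of 2015-06-11; completed 2015-06-04, before the deadline.
Step 3 — counting 43 days from 2015-06-04 (when the protest is served on the awardee) gives a deadline of 2015-07-17; done 2015-07-22 — 5 days late.
That is the first point of non-compliance.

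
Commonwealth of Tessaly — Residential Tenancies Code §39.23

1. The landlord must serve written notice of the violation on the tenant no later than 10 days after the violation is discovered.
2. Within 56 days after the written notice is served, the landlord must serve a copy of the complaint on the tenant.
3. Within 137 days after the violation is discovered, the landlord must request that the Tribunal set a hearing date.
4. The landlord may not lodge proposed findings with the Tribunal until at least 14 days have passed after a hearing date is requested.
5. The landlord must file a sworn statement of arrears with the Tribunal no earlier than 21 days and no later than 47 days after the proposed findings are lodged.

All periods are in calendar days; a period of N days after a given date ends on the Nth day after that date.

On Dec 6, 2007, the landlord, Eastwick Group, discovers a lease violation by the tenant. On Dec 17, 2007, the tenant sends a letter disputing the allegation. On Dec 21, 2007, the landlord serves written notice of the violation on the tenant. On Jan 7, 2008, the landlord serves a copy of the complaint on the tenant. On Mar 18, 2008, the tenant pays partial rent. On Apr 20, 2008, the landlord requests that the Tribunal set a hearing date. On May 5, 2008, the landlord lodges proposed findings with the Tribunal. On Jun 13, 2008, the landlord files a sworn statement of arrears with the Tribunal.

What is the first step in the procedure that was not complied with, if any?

Step 1

Step 1 — counting 10 days from Dec 6, 2007 (when the violation is discovered) gives a deadline of Dec 16, 2007; done Dec 21, 2007 — 5 days late.
The analysis stops there.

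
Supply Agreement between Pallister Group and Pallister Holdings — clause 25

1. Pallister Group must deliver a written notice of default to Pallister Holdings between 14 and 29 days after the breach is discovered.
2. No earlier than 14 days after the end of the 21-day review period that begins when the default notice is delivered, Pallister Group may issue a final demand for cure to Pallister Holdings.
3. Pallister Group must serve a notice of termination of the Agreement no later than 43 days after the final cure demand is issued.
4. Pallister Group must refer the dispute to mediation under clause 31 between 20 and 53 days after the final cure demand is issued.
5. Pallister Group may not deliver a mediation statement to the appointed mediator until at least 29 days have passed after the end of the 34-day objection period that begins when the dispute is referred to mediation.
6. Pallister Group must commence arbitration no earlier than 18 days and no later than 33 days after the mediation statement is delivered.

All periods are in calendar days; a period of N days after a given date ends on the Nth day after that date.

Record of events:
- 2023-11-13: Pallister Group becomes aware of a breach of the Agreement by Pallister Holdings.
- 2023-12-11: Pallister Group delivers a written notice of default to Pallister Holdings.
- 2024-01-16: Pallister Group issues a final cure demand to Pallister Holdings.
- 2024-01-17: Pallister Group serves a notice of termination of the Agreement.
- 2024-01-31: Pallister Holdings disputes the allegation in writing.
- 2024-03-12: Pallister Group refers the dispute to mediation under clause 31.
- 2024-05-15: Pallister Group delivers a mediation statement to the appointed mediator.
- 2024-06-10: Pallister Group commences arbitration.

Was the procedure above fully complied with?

No

Step 1: the window is 14–29 days after 2023-11-13 (when the breach is discovered), so 2023-11-27 through 2023-12-12; done 2023-12-11, which is between those dates.
Step 2: the earliest permitted date is 14 days after 2024-01-01 (end of the 21-day review period, which began when the default notice is delivered on 2023-12-11), i.e. 2024-01-15; done 2024-01-16 — permitted.
Step 3: 43 days after 2024-01-16 (when the final cure demand is issued) is 2024-02-28; 2024-01-17 is within that limit.
Step 4: the window is 20–53 days after 2024-01-16 (when the final cure demand is issued), so 2024-02-05 through 2024-03-09; 2024-03-12 is 3 days past the end of the window.
The analysis stops there.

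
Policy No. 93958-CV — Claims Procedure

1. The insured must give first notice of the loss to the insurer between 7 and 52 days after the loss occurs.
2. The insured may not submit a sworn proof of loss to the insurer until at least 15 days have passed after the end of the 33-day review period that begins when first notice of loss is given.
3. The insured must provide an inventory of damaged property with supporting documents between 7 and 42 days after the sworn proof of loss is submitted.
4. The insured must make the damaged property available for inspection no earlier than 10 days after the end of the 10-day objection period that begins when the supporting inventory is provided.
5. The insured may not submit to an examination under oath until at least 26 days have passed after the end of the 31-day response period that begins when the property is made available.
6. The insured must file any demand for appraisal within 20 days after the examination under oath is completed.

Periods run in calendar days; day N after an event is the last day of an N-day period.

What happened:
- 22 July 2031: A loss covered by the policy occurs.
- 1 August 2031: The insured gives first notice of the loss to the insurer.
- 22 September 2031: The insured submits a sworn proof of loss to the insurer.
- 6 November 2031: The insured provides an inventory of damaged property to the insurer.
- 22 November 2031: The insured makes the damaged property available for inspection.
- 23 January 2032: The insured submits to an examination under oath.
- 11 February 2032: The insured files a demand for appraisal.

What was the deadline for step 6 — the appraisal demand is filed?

Step 6 runs from 23 January 2032, when the examination under oath is completed. 20 days after 23 January 2032 is 12 February 2032.

12 February 2032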